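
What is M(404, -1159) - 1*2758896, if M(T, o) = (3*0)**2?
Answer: -2758896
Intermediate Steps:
M(T, o) = 0 (M(T, o) = 0**2 = 0)
M(404, -1159) - 1*2758896 = 0 - 1*2758896 = 0 - 2758896 = -2758896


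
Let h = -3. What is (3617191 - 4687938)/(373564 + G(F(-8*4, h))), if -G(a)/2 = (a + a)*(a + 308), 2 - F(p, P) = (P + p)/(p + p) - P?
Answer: -1096444928/384471223 ≈ -2.8518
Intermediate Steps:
F(p, P) = 2 + P - (P + p)/(2*p) (F(p, P) = 2 - ((P + p)/(p + p) - P) = 2 - ((P + p)/((2*p)) - P) = 2 - ((P + p)*(1/(2*p)) - P) = 2 - ((P + p)/(2*p) - P) = 2 - (-P + (P + p)/(2*p)) = 2 + (P - (P + p)/(2*p)) = 2 + P - (P + p)/(2*p))
G(a) = -4*a*(308 + a) (G(a) = -2*(a + a)*(a + 308) = -2*2*a*(308 + a) = -4*a*(308 + a))
(3617191 - 4687938)/(373564 + G(F(-8*4, h))) = (3617191 - 4687938)/(373564 - 4*(3/2 - 3 - ½*(-3)/(-8*4))*(308 + (3/2 - 3 - ½*(-3)/(-8*4)))) = -1070747/(373564 - 4*(3/2 - 3 - ½*(-3)/(-32))*(308 + (3/2 - 3 - ½*(-3)/(-32)))) = -1070747/(373564 - 4*(3/2 - 3 - ½*(-3)*(-1/32))*(308 + (3/2 - 3 - ½*(-3)*(-1/32)))) = -1070747/(373564 - 4*(3/2 - 3 - 3/64)*(308 + (3/2 - 3 - 3/64))) = -1070747/(373564 - 4*(-99/64)*(308 - 99/64)) = -1070747/(373564 - 4*(-99/64)*19613/64) = -1070747/(373564 + 1941687/1024) = -1070747/384471223/1024 = -1070747*1024/384471223 = -1096444928/384471223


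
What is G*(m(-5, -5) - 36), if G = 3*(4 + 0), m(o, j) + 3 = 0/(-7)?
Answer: -468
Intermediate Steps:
m(o, j) = -3 (m(o, j) = -3 + 0/(-7) = -3 + 0*(-1/7) = -3 + 0 = -3)
G = 12 (G = 3*4 = 12)
G*(m(-5, -5) - 36) = 12*(-3 - 36) = 12*(-39) = -468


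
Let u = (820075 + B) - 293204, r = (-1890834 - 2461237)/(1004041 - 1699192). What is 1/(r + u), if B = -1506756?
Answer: -695151/681163685564 ≈ -1.0205e-6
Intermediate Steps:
r = 4352071/695151 (r = -4352071/(-695151) = -4352071*(-1/695151) = 4352071/695151 ≈ 6.2606)
u = -979885 (u = (820075 - 1506756) - 293204 = -686681 - 293204 = -979885)
1/(r + u) = 1/(4352071/695151 - 979885) = 1/(-681163685564/695151) = -695151/681163685564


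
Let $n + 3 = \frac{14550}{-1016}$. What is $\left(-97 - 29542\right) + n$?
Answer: $- \frac{15065411}{508} \approx -29656.0$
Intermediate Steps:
$n = - \frac{8799}{508}$ ($n = -3 + \frac{14550}{-1016} = -3 + 14550 \left(- \frac{1}{1016}\right) = -3 - \frac{7275}{508} = - \frac{8799}{508} \approx -17.321$)
$\left(-97 - 29542\right) + n = \left(-97 - 29542\right) - \frac{8799}{508} = -29639 - \frac{8799}{508} = - \frac{15065411}{508}$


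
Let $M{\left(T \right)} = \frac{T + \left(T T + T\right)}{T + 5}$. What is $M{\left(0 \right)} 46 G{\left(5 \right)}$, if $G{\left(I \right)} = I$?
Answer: $0$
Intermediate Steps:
$M{\left(T \right)} = \frac{T^{2} + 2 T}{5 + T}$ ($M{\left(T \right)} = \frac{T + \left(T^{2} + T\right)}{5 + T} = \frac{T + \left(T + T^{2}\right)}{5 + T} = \frac{T^{2} + 2 T}{5 + T}$)
$M{\left(0 \right)} 46 G{\left(5 \right)} = \frac{0 \left(2 + 0\right)}{5 + 0} \cdot 46 \cdot 5 = 0 \cdot \frac{1}{5} \cdot 2 \cdot 46 \cdot 5 = 0 \cdot 46 \cdot 5 = 0 \cdot 5 = 0$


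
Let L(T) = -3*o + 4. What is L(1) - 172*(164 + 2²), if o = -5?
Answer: -28877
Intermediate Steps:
L(T) = 19 (L(T) = -3*(-5) + 4 = 15 + 4 = 19)
L(1) - 172*(164 + 2²) = 19 - 172*(164 + 2²) = 19 - 172*(164 + 4) = 19 - 172*168 = 19 - 28896 = -28877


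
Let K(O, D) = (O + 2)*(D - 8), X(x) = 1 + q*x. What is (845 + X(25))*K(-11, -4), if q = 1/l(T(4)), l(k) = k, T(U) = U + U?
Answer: 183411/2 ≈ 91706.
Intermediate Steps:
T(U) = 2*U
q = ⅛ (q = 1/(2*4) = 1/8 = ⅛ ≈ 0.12500)
X(x) = 1 + x/8
K(O, D) = (-8 + D)*(2 + O) (K(O, D) = (2 + O)*(-8 + D) = (-8 + D)*(2 + O))
(845 + X(25))*K(-11, -4) = (845 + (1 + (⅛)*25))*(-16 - 8*(-11) + 2*(-4) - 4*(-11)) = (845 + (1 + 25/8))*(-16 + 88 - 8 + 44) = (845 + 33/8)*108 = (6793/8)*108 = 183411/2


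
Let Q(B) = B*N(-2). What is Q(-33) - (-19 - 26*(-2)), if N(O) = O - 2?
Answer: 99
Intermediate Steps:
N(O) = -2 + O
Q(B) = -4*B (Q(B) = B*(-2 - 2) = B*(-4) = -4*B)
Q(-33) - (-19 - 26*(-2)) = -4*(-33) - (-19 - 26*(-2)) = 132 - (-19 + 52) = 132 - 1*33 = 132 - 33 = 99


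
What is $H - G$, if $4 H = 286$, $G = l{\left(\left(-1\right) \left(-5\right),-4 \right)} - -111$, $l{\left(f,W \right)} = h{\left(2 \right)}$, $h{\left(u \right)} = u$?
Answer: $- \frac{83}{2} \approx -41.5$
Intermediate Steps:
$l{\left(f,W \right)} = 2$
$G = 113$ ($G = 2 - -111 = 2 + 111 = 113$)
$H = \frac{143}{2}$ ($H = \frac{1}{4} \cdot 286 = \frac{143}{2} \approx 71.5$)
$H - G = \frac{143}{2} - 113 = - \frac{83}{2}$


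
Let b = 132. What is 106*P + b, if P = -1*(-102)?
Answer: 10944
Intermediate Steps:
P = 102
106*P + b = 106*102 + 132 = 10812 + 132 = 10944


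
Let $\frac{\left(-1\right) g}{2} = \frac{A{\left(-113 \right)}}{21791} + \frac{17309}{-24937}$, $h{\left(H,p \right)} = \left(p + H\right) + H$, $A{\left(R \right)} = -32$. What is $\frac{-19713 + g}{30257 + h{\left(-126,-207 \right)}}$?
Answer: $- \frac{973757360115}{1472027070206} \approx -0.66151$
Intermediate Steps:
$h{\left(H,p \right)} = p + 2 H$ ($h{\left(H,p \right)} = \left(H + p\right) + H = p + 2 H$)
$g = \frac{68723346}{49400197}$ ($g = - 2 \left(- \frac{32}{21791} + \frac{17309}{-24937}\right) = - 2 \left(\left(-32\right) \frac{1}{21791} + 17309 \left(- \frac{1}{24937}\right)\right) = - 2 \left(- \frac{32}{21791} - \frac{17309}{24937}\right) = \left(-2\right) \left(- \frac{34361673}{49400197}\right) = \frac{68723346}{49400197} \approx 1.3912$)
$\frac{-19713 + g}{30257 + h{\left(-126,-207 \right)}} = \frac{-19713 + \frac{68723346}{49400197}}{30257 + \left(-207 + 2 \left(-126\right)\right)} = - \frac{973757360115}{49400197 \left(30257 - 459\right)} = - \frac{973757360115}{49400197 \cdot 29798} = \left(- \frac{973757360115}{49400197}\right) \frac{1}{29798} = - \frac{973757360115}{1472027070206}$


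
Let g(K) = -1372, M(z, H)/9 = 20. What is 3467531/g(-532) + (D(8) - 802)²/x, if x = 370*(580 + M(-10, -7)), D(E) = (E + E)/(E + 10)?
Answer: -98636656135/39062898 ≈ -2525.1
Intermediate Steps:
M(z, H) = 180 (M(z, H) = 9*20 = 180)
D(E) = 2*E/(10 + E) (D(E) = (2*E)/(10 + E) = 2*E/(10 + E))
x = 281200 (x = 370*(580 + 180) = 370*760 = 281200)
3467531/g(-532) + (D(8) - 802)²/x = 3467531/(-1372) + (2*8/(10 + 8) - 802)²/281200 = 3467531*(-1/1372) + (2*8/18 - 802)²*(1/281200) = -3467531/1372 + (2*8*(1/18) - 802)²*(1/281200) = -3467531/1372 + (8/9 - 802)²*(1/281200) = -3467531/1372 + (-7210/9)²*(1/281200) = -3467531/1372 + (51984100/81)*(1/281200) = -3467531/1372 + 519841/227772 = -98636656135/39062898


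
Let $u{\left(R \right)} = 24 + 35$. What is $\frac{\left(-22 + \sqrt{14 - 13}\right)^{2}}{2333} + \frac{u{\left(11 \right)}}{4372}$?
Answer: $\frac{2065699}{10199876} \approx 0.20252$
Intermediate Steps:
$u{\left(R \right)} = 59$
$\frac{\left(-22 + \sqrt{14 - 13}\right)^{2}}{2333} + \frac{u{\left(11 \right)}}{4372} = \frac{\left(-22 + \sqrt{14 - 13}\right)^{2}}{2333} + \frac{59}{4372} = \left(-22 + \sqrt{1}\right)^{2} \cdot \frac{1}{2333} + 59 \cdot \frac{1}{4372} = \left(-22 + 1\right)^{2} \cdot \frac{1}{2333} + \frac{59}{4372} = \left(-21\right)^{2} \cdot \frac{1}{2333} + \frac{59}{4372} = 441 \cdot \frac{1}{2333} + \frac{59}{4372} = \frac{441}{2333} + \frac{59}{4372} = \frac{2065699}{10199876}$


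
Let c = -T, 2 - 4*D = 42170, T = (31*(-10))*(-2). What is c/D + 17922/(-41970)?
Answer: -13576027/36870645 ≈ -0.36821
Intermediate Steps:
T = 620 (T = -310*(-2) = 620)
D = -10542 (D = 1/2 - 1/4*42170 = 1/2 - 21085/2 = -10542)
c = -620 (c = -1*620 = -620)
c/D + 17922/(-41970) = -620/(-10542) + 17922/(-41970) = -620*(-1/10542) + 17922*(-1/41970) = 310/5271 - 2987/6995 = -13576027/36870645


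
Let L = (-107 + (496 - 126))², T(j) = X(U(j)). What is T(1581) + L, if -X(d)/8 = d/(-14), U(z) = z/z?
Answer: 484187/7 ≈ 69170.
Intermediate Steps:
U(z) = 1
X(d) = 4*d/7 (X(d) = -8*d/(-14) = -8*d*(-1)/14 = -(-4)*d/7 = 4*d/7)
T(j) = 4/7 (T(j) = (4/7)*1 = 4/7)
L = 69169 (L = (-107 + 370)² = 263² = 69169)
T(1581) + L = 4/7 + 69169 = 484187/7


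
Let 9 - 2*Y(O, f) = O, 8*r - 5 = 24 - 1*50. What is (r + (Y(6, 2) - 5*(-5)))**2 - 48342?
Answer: -3057407/64 ≈ -47772.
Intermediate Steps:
r = -21/8 (r = 5/8 + (24 - 1*50)/8 = 5/8 + (24 - 50)/8 = 5/8 + (1/8)*(-26) = 5/8 - 13/4 = -21/8 ≈ -2.6250)
Y(O, f) = 9/2 - O/2
(r + (Y(6, 2) - 5*(-5)))**2 - 48342 = (-21/8 + ((9/2 - 1/2*6) - 5*(-5)))**2 - 48342 = (-21/8 + ((9/2 - 3) + 25))**2 - 48342 = (-21/8 + (3/2 + 25))**2 - 48342 = (-21/8 + 53/2)**2 - 48342 = (191/8)**2 - 48342 = 36481/64 - 48342 = -3057407/64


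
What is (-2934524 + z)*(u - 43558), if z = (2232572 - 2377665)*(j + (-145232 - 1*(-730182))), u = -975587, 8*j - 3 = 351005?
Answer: 92987997835372590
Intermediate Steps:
j = 43876 (j = 3/8 + (⅛)*351005 = 3/8 + 351005/8 = 43876)
z = -91238250818 (z = (2232572 - 2377665)*(43876 + (-145232 - 1*(-730182))) = -145093*(43876 + (-145232 + 730182)) = -145093*(43876 + 584950) = -145093*628826 = -91238250818)
(-2934524 + z)*(u - 43558) = (-2934524 - 91238250818)*(-975587 - 43558) = -91241185342*(-1019145) = 92987997835372590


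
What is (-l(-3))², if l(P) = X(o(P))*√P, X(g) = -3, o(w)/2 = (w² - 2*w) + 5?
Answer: -27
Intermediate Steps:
o(w) = 10 - 4*w + 2*w² (o(w) = 2*((w² - 2*w) + 5) = 2*(5 + w² - 2*w) = 10 - 4*w + 2*w²)
l(P) = -3*√P
(-l(-3))² = (-(-3)*√(-3))² = (-(-3)*I*√3)² = (3*I*√3)² = -27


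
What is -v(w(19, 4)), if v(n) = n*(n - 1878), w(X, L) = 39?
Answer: 71721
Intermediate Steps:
v(n) = n*(-1878 + n)
-v(w(19, 4)) = -39*(-1878 + 39) = -39*(-1839) = -1*(-71721) = 71721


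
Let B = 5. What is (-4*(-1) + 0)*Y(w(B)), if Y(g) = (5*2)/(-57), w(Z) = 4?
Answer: -40/57 ≈ -0.70175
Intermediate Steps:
Y(g) = -10/57 (Y(g) = 10*(-1/57) = -10/57)
(-4*(-1) + 0)*Y(w(B)) = (-4*(-1) + 0)*(-10/57) = (4 + 0)*(-10/57) = 4*(-10/57) = -40/57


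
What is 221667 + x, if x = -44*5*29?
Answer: 215287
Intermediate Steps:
x = -6380 (x = -220*29 = -6380)
221667 + x = 221667 - 6380 = 215287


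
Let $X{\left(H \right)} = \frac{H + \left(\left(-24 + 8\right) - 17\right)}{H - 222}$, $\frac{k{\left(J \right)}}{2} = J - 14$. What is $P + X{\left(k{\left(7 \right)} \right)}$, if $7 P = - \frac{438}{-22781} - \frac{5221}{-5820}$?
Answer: $\frac{9036493847}{27378889230} \approx 0.33005$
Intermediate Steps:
$k{\left(J \right)} = -28 + 2 J$ ($k{\left(J \right)} = 2 \left(J - 14\right) = 2 \left(-14 + J\right) = -28 + 2 J$)
$X{\left(H \right)} = \frac{-33 + H}{-222 + H}$ ($X{\left(H \right)} = \frac{H - 33}{-222 + H} = \frac{-33 + H}{-222 + H}$)
$P = \frac{121488761}{928097940}$ ($P = \frac{- \frac{438}{-22781} - \frac{5221}{-5820}}{7} = \frac{\left(-438\right) \left(- \frac{1}{22781}\right) - - \frac{5221}{5820}}{7} = \frac{\frac{438}{22781} + \frac{5221}{5820}}{7} = \frac{1}{7} \cdot \frac{121488761}{132585420} = \frac{121488761}{928097940} \approx 0.1309$)
$P + X{\left(k{\left(7 \right)} \right)} = \frac{121488761}{928097940} + \frac{-33 + \left(-28 + 2 \cdot 7\right)}{-222 + \left(-28 + 2 \cdot 7\right)} = \frac{121488761}{928097940} + \frac{-33 + \left(-28 + 14\right)}{-222 + \left(-28 + 14\right)} = \frac{121488761}{928097940} + \frac{-33 - 14}{-222 - 14} = \frac{121488761}{928097940} + \frac{1}{-236} \left(-47\right) = \frac{121488761}{928097940} - - \frac{47}{236} = \frac{121488761}{928097940} + \frac{47}{236} = \frac{9036493847}{27378889230}$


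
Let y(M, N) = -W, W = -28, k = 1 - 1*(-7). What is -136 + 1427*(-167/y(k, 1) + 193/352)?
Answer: -19378419/2464 ≈ -7864.6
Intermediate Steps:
k = 8 (k = 1 + 7 = 8)
y(M, N) = 28 (y(M, N) = -1*(-28) = 28)
-136 + 1427*(-167/y(k, 1) + 193/352) = -136 + 1427*(-167/28 + 193/352) = -136 + 1427*(-13345/2464) = -136 - 19043315/2464 = -19378419/2464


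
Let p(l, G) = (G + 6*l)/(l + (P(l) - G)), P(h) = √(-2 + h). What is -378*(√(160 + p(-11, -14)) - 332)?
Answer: 125496 - 1512*√5*√((5 + 2*I*√13)/(3 + I*√13)) ≈ 1.2088e+5 - 202.75*I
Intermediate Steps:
p(l, G) = (G + 6*l)/(l + √(-2 + l) - G) (p(l, G) = (G + 6*l)/(l + (√(-2 + l) - G)) = (G + 6*l)/(l + √(-2 + l) - G))
-378*(√(160 + p(-11, -14)) - 332) = -378*(√(160 + (-14 + 6*(-11))/(-11 + √(-2 - 11) - 1*(-14))) - 332) = -378*(√(160 + (-14 - 66)/(-11 + √(-13) + 14)) - 332) = -378*(√(160 - 80/(-11 + I*√13 + 14)) - 332) = -378*(√(160 - 80/(3 + I*√13)) - 332) = -378*(-332 + √(160 - 80/(3 + I*√13))) = 125496 - 378*√(160 - 80/(3 + I*√13))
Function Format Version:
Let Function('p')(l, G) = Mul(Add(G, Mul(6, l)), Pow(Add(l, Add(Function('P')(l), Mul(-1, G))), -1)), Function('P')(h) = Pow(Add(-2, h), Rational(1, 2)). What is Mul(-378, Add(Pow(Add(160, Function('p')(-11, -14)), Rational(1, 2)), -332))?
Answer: Add(125496, Mul(-1512, Pow(5, Rational(1, 2)), Pow(Mul(Pow(Add(3, Mul(I, Pow(13, Rational(1, 2)))), -1), Add(5, Mul(2, I, Pow(13, Rational(1, 2))))), Rational(1, 2)))) ≈ Add(1.2088e+5, Mul(-202.75, I))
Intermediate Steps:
Function('p')(l, G) = Mul(Pow(Add(l, Pow(Add(-2, l), Rational(1, 2)), Mul(-1, G)), -1), Add(G, Mul(6, l))) (Function('p')(l, G) = Mul(Add(G, Mul(6, l)), Pow(Add(l, Add(Pow(Add(-2, l), Rational(1, 2)), Mul(-1, G))), -1)) = Mul(Add(G, Mul(6, l)), Pow(Add(l, Pow(Add(-2, l), Rational(1, 2)), Mul(-1, G)), -1)) = Mul(Pow(Add(l, Pow(Add(-2, l), Rational(1, 2)), Mul(-1, G)), -1), Add(G, Mul(6, l))))
Mul(-378, Add(Pow(Add(160, Function('p')(-11, -14)), Rational(1, 2)), -332)) = Mul(-378, Add(Pow(Add(160, Mul(Pow(Add(-11, Pow(Add(-2, -11), Rational(1, 2)), Mul(-1, -14)), -1), Add(-14, Mul(6, -11)))), Rational(1, 2)), -332)) = Mul(-378, Add(Pow(Add(160, Mul(Pow(Add(-11, Pow(-13, Rational(1, 2)), 14), -1), Add(-14, -66))), Rational(1, 2)), -332)) = Mul(-378, Add(Pow(Add(160, Mul(Pow(Add(-11, Mul(I, Pow(13, Rational(1, 2))), 14), -1), -80)), Rational(1, 2)), -332)) = Mul(-378, Add(Pow(Add(160, Mul(Pow(Add(3, Mul(I, Pow(13, Rational(1, 2)))), -1), -80)), Rational(1, 2)), -332)) = Mul(-378, Add(Pow(Add(160, Mul(-80, Pow(Add(3, Mul(I, Pow(13, Rational(1, 2)))), -1))), Rational(1, 2)), -332)) = Mul(-378, Add(-332, Pow(Add(160, Mul(-80, Pow(Add(3, Mul(I, Pow(13, Rational(1, 2)))), -1))), Rational(1, 2)))) = Add(125496, Mul(-378, Pow(Add(160, Mul(-80, Pow(Add(3, Mul(I, Pow(13, Rational(1, 2)))), -1))), Rational(1, 2))))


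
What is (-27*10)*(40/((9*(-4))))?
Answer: 300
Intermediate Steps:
(-27*10)*(40/((9*(-4)))) = -10800/(-36) = -10800*(-1)/36 = -270*(-10/9) = 300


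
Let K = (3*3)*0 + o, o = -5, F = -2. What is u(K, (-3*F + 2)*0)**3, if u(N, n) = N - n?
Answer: -125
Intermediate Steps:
K = -5 (K = (3*3)*0 - 5 = 9*0 - 5 = 0 - 5 = -5)
u(K, (-3*F + 2)*0)**3 = (-5 - (-3*(-2) + 2)*0)**3 = (-5 - (6 + 2)*0)**3 = (-5 - 8*0)**3 = (-5 - 1*0)**3 = (-5 + 0)**3 = (-5)**3 = -125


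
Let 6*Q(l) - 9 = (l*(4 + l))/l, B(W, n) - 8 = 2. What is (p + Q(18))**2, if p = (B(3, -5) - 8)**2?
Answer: 3025/36 ≈ 84.028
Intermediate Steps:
B(W, n) = 10 (B(W, n) = 8 + 2 = 10)
Q(l) = 13/6 + l/6 (Q(l) = 3/2 + ((l*(4 + l))/l)/6 = 3/2 + (4 + l)/6 = 3/2 + (2/3 + l/6) = 13/6 + l/6)
p = 4 (p = (10 - 8)**2 = 2**2 = 4)
(p + Q(18))**2 = (4 + (13/6 + (1/6)*18))**2 = (4 + (13/6 + 3))**2 = (4 + 31/6)**2 = (55/6)**2 = 3025/36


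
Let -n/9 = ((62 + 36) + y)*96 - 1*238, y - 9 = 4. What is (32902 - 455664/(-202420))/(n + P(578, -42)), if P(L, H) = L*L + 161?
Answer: 1665119626/12169642215 ≈ 0.13683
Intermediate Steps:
y = 13 (y = 9 + 4 = 13)
P(L, H) = 161 + L² (P(L, H) = L² + 161 = 161 + L²)
n = -93762 (n = -9*(((62 + 36) + 13)*96 - 1*238) = -9*((98 + 13)*96 - 238) = -9*(111*96 - 238) = -9*(10656 - 238) = -9*10418 = -93762)
(32902 - 455664/(-202420))/(n + P(578, -42)) = (32902 - 455664/(-202420))/(-93762 + (161 + 578²)) = (32902 - 455664*(-1/202420))/(-93762 + (161 + 334084)) = (32902 + 113916/50605)/(-93762 + 334245) = (1665119626/50605)/240483 = (1665119626/50605)*(1/240483) = 1665119626/12169642215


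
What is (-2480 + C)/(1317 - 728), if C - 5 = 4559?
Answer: 2084/589 ≈ 3.5382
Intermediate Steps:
C = 4564 (C = 5 + 4559 = 4564)
(-2480 + C)/(1317 - 728) = (-2480 + 4564)/(1317 - 728) = 2084/589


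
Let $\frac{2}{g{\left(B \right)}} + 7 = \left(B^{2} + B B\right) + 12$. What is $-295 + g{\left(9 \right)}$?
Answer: $- \frac{49263}{167} \approx -294.99$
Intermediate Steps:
$g{\left(B \right)} = \frac{2}{5 + 2 B^{2}}$ ($g{\left(B \right)} = \frac{2}{-7 + \left(\left(B^{2} + B B\right) + 12\right)} = \frac{2}{-7 + \left(\left(B^{2} + B^{2}\right) + 12\right)} = \frac{2}{-7 + \left(2 B^{2} + 12\right)} = \frac{2}{-7 + \left(12 + 2 B^{2}\right)} = \frac{2}{5 + 2 B^{2}}$)
$-295 + g{\left(9 \right)} = -295 + \frac{2}{5 + 2 \cdot 9^{2}} = -295 + \frac{2}{5 + 2 \cdot 81} = -295 + \frac{2}{5 + 162} = -295 + \frac{2}{167} = - \frac{49263}{167}$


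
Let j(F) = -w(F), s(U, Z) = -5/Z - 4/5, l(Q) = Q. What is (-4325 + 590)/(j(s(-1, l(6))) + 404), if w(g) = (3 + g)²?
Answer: -3361500/361919 ≈ -9.2880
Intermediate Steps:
s(U, Z) = -⅘ - 5/Z (s(U, Z) = -5/Z - 4*⅕ = -5/Z - ⅘ = -⅘ - 5/Z)
j(F) = -(3 + F)²
(-4325 + 590)/(j(s(-1, l(6))) + 404) = (-4325 + 590)/(-(3 + (-⅘ - 5/6))² + 404) = -3735/(-(3 + (-⅘ - 5*⅙))² + 404) = -3735/(-(3 + (-⅘ - ⅚))² + 404) = -3735/(-(3 - 49/30)² + 404) = -3735/(-(41/30)² + 404) = -3735/(-1*1681/900 + 404) = -3735/(-1681/900 + 404) = -3735/361919/900 = -3735*900/361919 = -3361500/361919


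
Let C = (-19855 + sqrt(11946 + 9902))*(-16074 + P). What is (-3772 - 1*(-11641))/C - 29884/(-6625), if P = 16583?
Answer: 5995111253241337/1329288899741125 - 15738*sqrt(5462)/200647381093 ≈ 4.5100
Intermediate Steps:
C = -10106195 + 1018*sqrt(5462) (C = (-19855 + sqrt(11946 + 9902))*(-16074 + 16583) = (-19855 + sqrt(21848))*509 = (-19855 + 2*sqrt(5462))*509 = -10106195 + 1018*sqrt(5462) ≈ -1.0031e+7)
(-3772 - 1*(-11641))/C - 29884/(-6625) = (-3772 - 1*(-11641))/(-10106195 + 1018*sqrt(5462)) - 29884/(-6625) = (-3772 + 11641)/(-10106195 + 1018*sqrt(5462)) - 29884*(-1/6625) = 7869/(-10106195 + 1018*sqrt(5462)) + 29884/6625 = 29884/6625 + 7869/(-10106195 + 1018*sqrt(5462))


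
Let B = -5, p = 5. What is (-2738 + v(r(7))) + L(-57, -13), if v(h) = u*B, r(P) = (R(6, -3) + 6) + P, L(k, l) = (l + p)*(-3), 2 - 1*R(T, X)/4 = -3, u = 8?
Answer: -2754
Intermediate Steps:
R(T, X) = 20 (R(T, X) = 8 - 4*(-3) = 8 + 12 = 20)
L(k, l) = -15 - 3*l (L(k, l) = (l + 5)*(-3) = (5 + l)*(-3) = -15 - 3*l)
r(P) = 26 + P (r(P) = (20 + 6) + P = 26 + P)
v(h) = -40 (v(h) = 8*(-5) = -40)
(-2738 + v(r(7))) + L(-57, -13) = (-2738 - 40) + (-15 - 3*(-13)) = -2778 + (-15 + 39) = -2778 + 24 = -2754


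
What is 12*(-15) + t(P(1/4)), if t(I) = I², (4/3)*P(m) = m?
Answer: -46071/256 ≈ -179.96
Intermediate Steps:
P(m) = 3*m/4
12*(-15) + t(P(1/4)) = 12*(-15) + ((¾)/4)² = -180 + ((¾)*(¼))² = -180 + (3/16)² = -180 + 9/256 = -46071/256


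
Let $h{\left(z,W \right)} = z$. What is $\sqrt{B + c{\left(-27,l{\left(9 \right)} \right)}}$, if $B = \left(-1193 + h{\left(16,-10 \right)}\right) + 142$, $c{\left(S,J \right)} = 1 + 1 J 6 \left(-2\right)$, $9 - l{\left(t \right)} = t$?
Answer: $i \sqrt{1034} \approx 32.156 i$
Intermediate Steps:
$l{\left(t \right)} = 9 - t$
$c{\left(S,J \right)} = 1 - 12 J$ ($c{\left(S,J \right)} = 1 + 1 \cdot 6 J \left(-2\right) = 1 + 1 \left(- 12 J\right) = 1 - 12 J$)
$B = -1035$ ($B = \left(-1193 + 16\right) + 142 = -1177 + 142 = -1035$)
$\sqrt{B + c{\left(-27,l{\left(9 \right)} \right)}} = \sqrt{-1035 + \left(1 - 12 \left(9 - 9\right)\right)} = \sqrt{-1035 + \left(1 - 0\right)} = \sqrt{-1035 + \left(1 + 0\right)} = \sqrt{-1035 + 1} = \sqrt{-1034} = i \sqrt{1034}$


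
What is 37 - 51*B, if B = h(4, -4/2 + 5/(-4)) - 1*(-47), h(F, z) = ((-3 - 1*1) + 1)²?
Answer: -2819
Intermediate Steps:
h(F, z) = 9 (h(F, z) = ((-3 - 1) + 1)² = (-4 + 1)² = (-3)² = 9)
B = 56 (B = 9 - 1*(-47) = 9 + 47 = 56)
37 - 51*B = 37 - 51*56 = 37 - 2856 = -2819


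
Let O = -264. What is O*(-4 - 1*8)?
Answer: 3168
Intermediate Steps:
O*(-4 - 1*8) = -264*(-4 - 1*8) = -264*(-4 - 8) = -264*(-12) = 3168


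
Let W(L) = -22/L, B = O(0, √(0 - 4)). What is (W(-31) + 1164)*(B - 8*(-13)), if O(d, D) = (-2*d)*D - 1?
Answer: 3718918/31 ≈ 1.1997e+5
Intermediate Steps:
O(d, D) = -1 - 2*D*d (O(d, D) = -2*D*d - 1 = -1 - 2*D*d)
B = -1 (B = -1 - 2*√(0 - 4)*0 = -1 - 2*√(-4)*0 = -1 - 2*2*I*0 = -1 + 0 = -1)
(W(-31) + 1164)*(B - 8*(-13)) = (-22/(-31) + 1164)*(-1 - 8*(-13)) = (-22*(-1/31) + 1164)*(-1 + 104) = (22/31 + 1164)*103 = (36106/31)*103 = 3718918/31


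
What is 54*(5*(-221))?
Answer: -59670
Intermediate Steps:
54*(5*(-221)) = 54*(-1105) = -59670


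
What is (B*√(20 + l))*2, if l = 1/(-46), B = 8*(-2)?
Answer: -16*√42274/23 ≈ -143.03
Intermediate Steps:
B = -16
l = -1/46 ≈ -0.021739
(B*√(20 + l))*2 = -16*√(20 - 1/46)*2 = -8*√42274/23*2 = -16*√42274/23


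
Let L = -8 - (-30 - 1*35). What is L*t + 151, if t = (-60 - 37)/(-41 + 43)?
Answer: -5227/2 ≈ -2613.5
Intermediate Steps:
t = -97/2 ≈ -48.500
L = 57 (L = -8 - (-30 - 35) = -8 - 1*(-65) = -8 + 65 = 57)
L*t + 151 = 57*(-97/2) + 151 = -5529/2 + 151 = -5227/2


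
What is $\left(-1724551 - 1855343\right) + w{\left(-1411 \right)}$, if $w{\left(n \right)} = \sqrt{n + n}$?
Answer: $-3579894 + i \sqrt{2822} \approx -3.5799 \cdot 10^{6} + 53.122 i$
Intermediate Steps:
$w{\left(n \right)} = \sqrt{2} \sqrt{n}$ ($w{\left(n \right)} = \sqrt{2 n} = \sqrt{2} \sqrt{n}$)
$\left(-1724551 - 1855343\right) + w{\left(-1411 \right)} = \left(-1724551 - 1855343\right) + \sqrt{2} \sqrt{-1411} = -3579894 + \sqrt{2} i \sqrt{1411} = -3579894 + i \sqrt{2822}$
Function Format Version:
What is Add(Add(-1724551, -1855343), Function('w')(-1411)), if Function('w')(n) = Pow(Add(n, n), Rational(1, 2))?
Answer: Add(-3579894, Mul(I, Pow(2822, Rational(1, 2)))) ≈ Add(-3.5799e+6, Mul(53.122, I))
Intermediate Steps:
Function('w')(n) = Mul(Pow(2, Rational(1, 2)), Pow(n, Rational(1, 2))) (Function('w')(n) = Pow(Mul(2, n), Rational(1, 2)) = Mul(Pow(2, Rational(1, 2)), Pow(n, Rational(1, 2))))
Add(Add(-1724551, -1855343), Function('w')(-1411)) = Add(Add(-1724551, -1855343), Mul(Pow(2, Rational(1, 2)), Pow(-1411, Rational(1, 2)))) = Add(-3579894, Mul(Pow(2, Rational(1, 2)), Mul(I, Pow(1411, Rational(1, 2))))) = Add(-3579894, Mul(I, Pow(2822, Rational(1, 2))))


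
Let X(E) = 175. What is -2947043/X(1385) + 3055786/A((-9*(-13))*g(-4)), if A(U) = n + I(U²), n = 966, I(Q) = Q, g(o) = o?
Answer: -64778522702/3849825 ≈ -16826.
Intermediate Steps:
A(U) = 966 + U²
-2947043/X(1385) + 3055786/A((-9*(-13))*g(-4)) = -2947043/175 + 3055786/(966 + (-9*(-13)*(-4))²) = -2947043*1/175 + 3055786/(966 + (117*(-4))²) = -2947043/175 + 3055786/(966 + (-468)²) = -2947043/175 + 3055786/(966 + 219024) = -2947043/175 + 3055786/219990 = -2947043/175 + 3055786*(1/219990) = -2947043/175 + 1527893/109995 = -64778522702/3849825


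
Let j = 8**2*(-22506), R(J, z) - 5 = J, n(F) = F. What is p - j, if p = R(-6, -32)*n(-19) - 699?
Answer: 1439704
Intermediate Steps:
R(J, z) = 5 + J
j = -1440384 (j = 64*(-22506) = -1440384)
p = -680 (p = (5 - 6)*(-19) - 699 = -1*(-19) - 699 = 19 - 699 = -680)
p - j = -680 - 1*(-1440384) = -680 + 1440384 = 1439704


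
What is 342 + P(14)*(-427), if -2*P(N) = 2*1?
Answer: 769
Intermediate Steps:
P(N) = -1
342 + P(14)*(-427) = 342 - 1*(-427) = 342 + 427 = 769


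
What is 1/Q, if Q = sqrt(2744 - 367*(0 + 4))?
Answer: sqrt(319)/638 ≈ 0.027995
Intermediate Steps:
Q = 2*sqrt(319) (Q = sqrt(2744 - 367*4) = sqrt(2744 - 1468) = sqrt(1276) = 2*sqrt(319) ≈ 35.721)
1/Q = 1/(2*sqrt(319)) = sqrt(319)/638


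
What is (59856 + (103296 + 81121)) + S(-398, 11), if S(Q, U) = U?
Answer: 244284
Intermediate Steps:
(59856 + (103296 + 81121)) + S(-398, 11) = (59856 + (103296 + 81121)) + 11 = (59856 + 184417) + 11 = 244273 + 11 = 244284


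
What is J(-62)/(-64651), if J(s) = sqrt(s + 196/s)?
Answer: -2*I*sqrt(15655)/2004181 ≈ -0.00012486*I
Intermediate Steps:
J(-62)/(-64651) = sqrt(-62 + 196/(-62))/(-64651) = sqrt(-62 + 196*(-1/62))*(-1/64651) = sqrt(-62 - 98/31)*(-1/64651) = sqrt(-2020/31)*(-1/64651) = (2*I*sqrt(15655)/31)*(-1/64651) = -2*I*sqrt(15655)/2004181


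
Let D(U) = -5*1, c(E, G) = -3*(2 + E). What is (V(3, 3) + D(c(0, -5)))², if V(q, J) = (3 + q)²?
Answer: 961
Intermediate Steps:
c(E, G) = -6 - 3*E
D(U) = -5
(V(3, 3) + D(c(0, -5)))² = ((3 + 3)² - 5)² = (6² - 5)² = (36 - 5)² = 31² = 961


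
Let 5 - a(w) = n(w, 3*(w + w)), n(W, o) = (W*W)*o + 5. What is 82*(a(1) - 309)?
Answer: -25830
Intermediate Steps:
n(W, o) = 5 + o*W² (n(W, o) = W²*o + 5 = o*W² + 5 = 5 + o*W²)
a(w) = -6*w³ (a(w) = 5 - (5 + (3*(w + w))*w²) = 5 - (5 + (3*(2*w))*w²) = 5 - (5 + (6*w)*w²) = 5 - (5 + 6*w³) = 5 + (-5 - 6*w³) = -6*w³)
82*(a(1) - 309) = 82*(-6*1³ - 309) = 82*(-6*1 - 309) = 82*(-6 - 309) = 82*(-315) = -25830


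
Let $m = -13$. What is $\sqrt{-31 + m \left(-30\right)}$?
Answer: $\sqrt{359} \approx 18.947$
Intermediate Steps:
$\sqrt{-31 + m \left(-30\right)} = \sqrt{-31 - -390} = \sqrt{-31 + 390} = \sqrt{359}$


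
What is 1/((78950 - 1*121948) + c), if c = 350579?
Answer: 1/307581 ≈ 3.2512e-6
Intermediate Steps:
1/((78950 - 1*121948) + c) = 1/((78950 - 1*121948) + 350579) = 1/((78950 - 121948) + 350579) = 1/(-42998 + 350579) = 1/307581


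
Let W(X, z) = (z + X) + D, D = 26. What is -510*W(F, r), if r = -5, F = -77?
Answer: 28560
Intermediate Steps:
W(X, z) = 26 + X + z (W(X, z) = (z + X) + 26 = (X + z) + 26 = 26 + X + z)
-510*W(F, r) = -510*(26 - 77 - 5) = -510*(-56) = 28560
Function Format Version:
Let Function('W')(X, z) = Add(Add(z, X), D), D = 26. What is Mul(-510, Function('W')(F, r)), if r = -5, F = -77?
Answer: 28560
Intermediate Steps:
Function('W')(X, z) = Add(26, X, z) (Function('W')(X, z) = Add(Add(z, X), 26) = Add(Add(X, z), 26) = Add(26, X, z))
Mul(-510, Function('W')(F, r)) = Mul(-510, Add(26, -77, -5)) = Mul(-510, -56) = 28560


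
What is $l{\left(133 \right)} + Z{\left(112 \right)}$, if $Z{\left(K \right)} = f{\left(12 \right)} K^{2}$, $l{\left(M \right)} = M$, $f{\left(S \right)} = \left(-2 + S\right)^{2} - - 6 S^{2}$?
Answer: $12092549$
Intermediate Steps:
$f{\left(S \right)} = \left(-2 + S\right)^{2} + 6 S^{2}$
$Z{\left(K \right)} = 964 K^{2}$ ($Z{\left(K \right)} = \left(\left(-2 + 12\right)^{2} + 6 \cdot 12^{2}\right) K^{2} = \left(10^{2} + 6 \cdot 144\right) K^{2} = \left(100 + 864\right) K^{2} = 964 K^{2}$)
$l{\left(133 \right)} + Z{\left(112 \right)} = 133 + 964 \cdot 112^{2} = 133 + 964 \cdot 12544 = 133 + 12092416 = 12092549$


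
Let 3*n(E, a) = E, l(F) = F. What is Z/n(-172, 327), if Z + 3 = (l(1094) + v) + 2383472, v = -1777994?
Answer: -1819707/172 ≈ -10580.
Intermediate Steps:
n(E, a) = E/3
Z = 606569 (Z = -3 + ((1094 - 1777994) + 2383472) = -3 + (-1776900 + 2383472) = -3 + 606572 = 606569)
Z/n(-172, 327) = 606569/(((1/3)*(-172))) = 606569/(-172/3) = 606569*(-3/172) = -1819707/172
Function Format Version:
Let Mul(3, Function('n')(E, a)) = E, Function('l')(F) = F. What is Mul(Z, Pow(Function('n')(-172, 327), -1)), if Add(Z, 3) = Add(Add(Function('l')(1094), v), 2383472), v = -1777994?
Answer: Rational(-1819707, 172) ≈ -10580.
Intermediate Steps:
Function('n')(E, a) = Mul(Rational(1, 3), E)
Z = 606569 (Z = Add(-3, Add(Add(1094, -1777994), 2383472)) = Add(-3, Add(-1776900, 2383472)) = Add(-3, 606572) = 606569)
Mul(Z, Pow(Function('n')(-172, 327), -1)) = Mul(606569, Pow(Mul(Rational(1, 3), -172), -1)) = Mul(606569, Pow(Rational(-172, 3), -1)) = Mul(606569, Rational(-3, 172)) = Rational(-1819707, 172)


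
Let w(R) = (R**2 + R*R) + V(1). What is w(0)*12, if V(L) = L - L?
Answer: 0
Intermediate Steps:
V(L) = 0
w(R) = 2*R**2 (w(R) = (R**2 + R*R) + 0 = (R**2 + R**2) + 0 = 2*R**2 + 0 = 2*R**2)
w(0)*12 = (2*0**2)*12 = (2*0)*12 = 0*12 = 0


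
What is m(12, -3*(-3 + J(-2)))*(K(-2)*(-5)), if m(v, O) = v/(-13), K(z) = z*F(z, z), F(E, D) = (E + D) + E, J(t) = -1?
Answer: 720/13 ≈ 55.385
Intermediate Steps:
F(E, D) = D + 2*E (F(E, D) = (D + E) + E = D + 2*E)
K(z) = 3*z² (K(z) = z*(z + 2*z) = z*(3*z) = 3*z²)
m(v, O) = -v/13 (m(v, O) = v*(-1/13) = -v/13)
m(12, -3*(-3 + J(-2)))*(K(-2)*(-5)) = (-1/13*12)*((3*(-2)²)*(-5)) = -12*3*4*(-5)/13 = -144*(-5)/13 = -12/13*(-60) = 720/13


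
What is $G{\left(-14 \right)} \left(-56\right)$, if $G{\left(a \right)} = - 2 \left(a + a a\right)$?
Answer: $20384$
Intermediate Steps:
$G{\left(a \right)} = - 2 a - 2 a^{2}$ ($G{\left(a \right)} = - 2 \left(a + a^{2}\right) = - 2 a - 2 a^{2}$)
$G{\left(-14 \right)} \left(-56\right) = \left(-2\right) \left(-14\right) \left(1 - 14\right) \left(-56\right) = \left(-2\right) \left(-14\right) \left(-13\right) \left(-56\right) = \left(-364\right) \left(-56\right) = 20384$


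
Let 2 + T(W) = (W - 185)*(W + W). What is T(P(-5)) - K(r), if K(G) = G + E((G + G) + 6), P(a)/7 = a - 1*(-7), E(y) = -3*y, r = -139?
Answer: -5467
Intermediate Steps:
P(a) = 49 + 7*a (P(a) = 7*(a - 1*(-7)) = 7*(a + 7) = 7*(7 + a) = 49 + 7*a)
T(W) = -2 + 2*W*(-185 + W) (T(W) = -2 + (W - 185)*(W + W) = -2 + (-185 + W)*(2*W) = -2 + 2*W*(-185 + W))
K(G) = -18 - 5*G (K(G) = G - 3*((G + G) + 6) = G - 3*(2*G + 6) = G - 3*(6 + 2*G) = G + (-18 - 6*G) = -18 - 5*G)
T(P(-5)) - K(r) = (-2 - 370*(49 + 7*(-5)) + 2*(49 + 7*(-5))²) - (-18 - 5*(-139)) = (-2 - 370*(49 - 35) + 2*(49 - 35)²) - (-18 + 695) = (-2 - 370*14 + 2*14²) - 1*677 = (-2 - 5180 + 2*196) - 677 = (-2 - 5180 + 392) - 677 = -4790 - 677 = -5467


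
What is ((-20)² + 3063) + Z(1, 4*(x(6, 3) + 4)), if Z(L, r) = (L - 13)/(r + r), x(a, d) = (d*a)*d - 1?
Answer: 131593/38 ≈ 3463.0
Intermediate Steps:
x(a, d) = -1 + a*d² (x(a, d) = (a*d)*d - 1 = a*d² - 1 = -1 + a*d²)
Z(L, r) = (-13 + L)/(2*r) (Z(L, r) = (-13 + L)/((2*r)) = (-13 + L)*(1/(2*r)) = (-13 + L)/(2*r))
((-20)² + 3063) + Z(1, 4*(x(6, 3) + 4)) = ((-20)² + 3063) + (-13 + 1)/(2*((4*((-1 + 6*3²) + 4)))) = (400 + 3063) + (½)*(-12)/(4*((-1 + 6*9) + 4)) = 3463 + (½)*(-12)/(4*((-1 + 54) + 4)) = 3463 + (½)*(-12)/(4*(53 + 4)) = 3463 + (½)*(-12)/(4*57) = 3463 + (½)*(-12)/228 = 3463 + (½)*(1/228)*(-12) = 3463 - 1/38 = 131593/38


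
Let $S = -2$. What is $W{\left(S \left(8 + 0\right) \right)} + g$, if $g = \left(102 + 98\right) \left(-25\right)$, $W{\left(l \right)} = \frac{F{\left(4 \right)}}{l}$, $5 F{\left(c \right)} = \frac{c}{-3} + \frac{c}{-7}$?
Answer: $- \frac{209999}{42} \approx -5000.0$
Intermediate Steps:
$F{\left(c \right)} = - \frac{2 c}{21}$ ($F{\left(c \right)} = \frac{\frac{c}{-3} + \frac{c}{-7}}{5} = \frac{c \left(- \frac{1}{3}\right) + c \left(- \frac{1}{7}\right)}{5} = \frac{- \frac{c}{3} - \frac{c}{7}}{5} = \frac{\left(- \frac{10}{21}\right) c}{5} = - \frac{2 c}{21}$)
$W{\left(l \right)} = - \frac{8}{21 l}$ ($W{\left(l \right)} = \frac{\left(- \frac{2}{21}\right) 4}{l} = - \frac{8}{21 l}$)
$g = -5000$ ($g = 200 \left(-25\right) = -5000$)
$W{\left(S \left(8 + 0\right) \right)} + g = - \frac{8}{21 \left(- 2 \left(8 + 0\right)\right)} - 5000 = - \frac{8}{21 \left(\left(-2\right) 8\right)} - 5000 = - \frac{8}{21 \left(-16\right)} - 5000 = \left(- \frac{8}{21}\right) \left(- \frac{1}{16}\right) - 5000 = \frac{1}{42} - 5000 = - \frac{209999}{42}$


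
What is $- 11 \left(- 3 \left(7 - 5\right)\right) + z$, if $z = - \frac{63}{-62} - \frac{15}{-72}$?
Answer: $\frac{50015}{744} \approx 67.224$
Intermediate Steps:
$z = \frac{911}{744}$ ($z = \left(-63\right) \left(- \frac{1}{62}\right) - - \frac{5}{24} = \frac{63}{62} + \frac{5}{24} = \frac{911}{744} \approx 1.2245$)
$- 11 \left(- 3 \left(7 - 5\right)\right) + z = - 11 \left(- 3 \left(7 - 5\right)\right) + \frac{911}{744} = - 11 \left(\left(-3\right) 2\right) + \frac{911}{744} = \left(-11\right) \left(-6\right) + \frac{911}{744} = 66 + \frac{911}{744} = \frac{50015}{744}$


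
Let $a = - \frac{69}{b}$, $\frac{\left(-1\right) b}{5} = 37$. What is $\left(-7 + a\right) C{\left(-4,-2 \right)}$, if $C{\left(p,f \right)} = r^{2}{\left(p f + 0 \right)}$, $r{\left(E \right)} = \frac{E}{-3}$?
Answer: $- \frac{78464}{1665} \approx -47.126$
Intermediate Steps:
$r{\left(E \right)} = - \frac{E}{3}$ ($r{\left(E \right)} = E \left(- \frac{1}{3}\right) = - \frac{E}{3}$)
$b = -185$ ($b = \left(-5\right) 37 = -185$)
$a = \frac{69}{185}$ ($a = - \frac{69}{-185} = \left(-69\right) \left(- \frac{1}{185}\right) = \frac{69}{185} \approx 0.37297$)
$C{\left(p,f \right)} = \frac{f^{2} p^{2}}{9}$ ($C{\left(p,f \right)} = \left(- \frac{p f + 0}{3}\right)^{2} = \left(- \frac{f p + 0}{3}\right)^{2} = \left(- \frac{f p}{3}\right)^{2} = \frac{f^{2} p^{2}}{9}$)
$\left(-7 + a\right) C{\left(-4,-2 \right)} = \left(-7 + \frac{69}{185}\right) \frac{\left(-2\right)^{2} \left(-4\right)^{2}}{9} = - \frac{1226 \cdot \frac{1}{9} \cdot 4 \cdot 16}{185} = \left(- \frac{1226}{185}\right) \frac{64}{9} = - \frac{78464}{1665}$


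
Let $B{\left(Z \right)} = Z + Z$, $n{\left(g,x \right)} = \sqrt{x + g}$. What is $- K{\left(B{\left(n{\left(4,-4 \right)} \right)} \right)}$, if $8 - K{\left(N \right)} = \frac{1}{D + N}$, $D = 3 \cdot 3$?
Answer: $- \frac{71}{9} \approx -7.8889$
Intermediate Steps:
$n{\left(g,x \right)} = \sqrt{g + x}$
$D = 9$
$B{\left(Z \right)} = 2 Z$
$K{\left(N \right)} = 8 - \frac{1}{9 + N}$
$- K{\left(B{\left(n{\left(4,-4 \right)} \right)} \right)} = - \frac{71 + 8 \cdot 2 \sqrt{4 - 4}}{9 + 2 \sqrt{4 - 4}} = - \frac{71 + 8 \cdot 2 \sqrt{0}}{9 + 2 \sqrt{0}} = - \frac{71 + 8 \cdot 2 \cdot 0}{9 + 2 \cdot 0} = - \frac{71 + 8 \cdot 0}{9 + 0} = - \frac{71 + 0}{9} = - \frac{71}{9}$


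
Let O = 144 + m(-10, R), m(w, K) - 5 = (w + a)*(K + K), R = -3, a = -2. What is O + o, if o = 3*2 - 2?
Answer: 225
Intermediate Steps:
o = 4 (o = 6 - 2 = 4)
m(w, K) = 5 + 2*K*(-2 + w) (m(w, K) = 5 + (w - 2)*(K + K) = 5 + (-2 + w)*(2*K) = 5 + 2*K*(-2 + w))
O = 221 (O = 144 + (5 - 4*(-3) + 2*(-3)*(-10)) = 144 + (5 + 12 + 60) = 144 + 77 = 221)
O + o = 221 + 4 = 225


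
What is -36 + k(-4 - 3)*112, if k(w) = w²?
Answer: 5452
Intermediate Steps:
-36 + k(-4 - 3)*112 = -36 + (-4 - 3)²*112 = -36 + (-7)²*112 = -36 + 49*112 = -36 + 5488 = 5452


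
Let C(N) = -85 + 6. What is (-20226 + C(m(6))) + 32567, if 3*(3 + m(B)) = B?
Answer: 12262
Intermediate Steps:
m(B) = -3 + B/3
C(N) = -79
(-20226 + C(m(6))) + 32567 = (-20226 - 79) + 32567 = -20305 + 32567 = 12262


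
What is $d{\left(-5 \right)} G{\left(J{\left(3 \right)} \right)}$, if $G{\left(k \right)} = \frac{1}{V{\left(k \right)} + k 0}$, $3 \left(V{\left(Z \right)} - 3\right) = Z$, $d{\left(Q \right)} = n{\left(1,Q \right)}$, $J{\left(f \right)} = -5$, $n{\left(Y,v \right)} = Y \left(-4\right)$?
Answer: $-3$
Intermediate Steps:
$n{\left(Y,v \right)} = - 4 Y$
$d{\left(Q \right)} = -4$ ($d{\left(Q \right)} = \left(-4\right) 1 = -4$)
$V{\left(Z \right)} = 3 + \frac{Z}{3}$
$G{\left(k \right)} = \frac{1}{3 + \frac{k}{3}}$ ($G{\left(k \right)} = \frac{1}{\left(3 + \frac{k}{3}\right) + k 0} = \frac{1}{\left(3 + \frac{k}{3}\right) + 0} = \frac{1}{3 + \frac{k}{3}}$)
$d{\left(-5 \right)} G{\left(J{\left(3 \right)} \right)} = - 4 \frac{3}{9 - 5} = - 4 \cdot \frac{3}{4} = - 4 \cdot 3 \cdot \frac{1}{4} = \left(-4\right) \frac{3}{4} = -3$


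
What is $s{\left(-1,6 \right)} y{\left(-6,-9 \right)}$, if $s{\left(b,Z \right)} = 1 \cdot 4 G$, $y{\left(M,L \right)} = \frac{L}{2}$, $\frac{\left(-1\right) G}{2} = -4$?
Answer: $-144$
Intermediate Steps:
$G = 8$ ($G = \left(-2\right) \left(-4\right) = 8$)
$y{\left(M,L \right)} = \frac{L}{2}$ ($y{\left(M,L \right)} = L \frac{1}{2} = \frac{L}{2}$)
$s{\left(b,Z \right)} = 32$ ($s{\left(b,Z \right)} = 1 \cdot 4 \cdot 8 = 4 \cdot 8 = 32$)
$s{\left(-1,6 \right)} y{\left(-6,-9 \right)} = 32 \cdot \frac{1}{2} \left(-9\right) = 32 \left(- \frac{9}{2}\right) = -144$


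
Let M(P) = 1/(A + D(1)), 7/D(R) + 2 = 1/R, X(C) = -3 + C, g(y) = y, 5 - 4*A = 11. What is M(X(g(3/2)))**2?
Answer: 4/289 ≈ 0.013841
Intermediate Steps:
A = -3/2 (A = 5/4 - 1/4*11 = 5/4 - 11/4 = -3/2 ≈ -1.5000)
D(R) = 7/(-2 + 1/R)
M(P) = -2/17 (M(P) = 1/(-3/2 - 7*1/(-1 + 2*1)) = 1/(-3/2 - 7*1/(-1 + 2)) = 1/(-3/2 - 7*1/1) = 1/(-3/2 - 7*1*1) = 1/(-3/2 - 7) = 1/(-17/2) = -2/17)
M(X(g(3/2)))**2 = (-2/17)**2 = 4/289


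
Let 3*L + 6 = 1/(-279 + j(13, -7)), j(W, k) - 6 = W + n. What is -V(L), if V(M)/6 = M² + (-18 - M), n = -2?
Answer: 7409621/102966 ≈ 71.962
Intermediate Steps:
j(W, k) = 4 + W (j(W, k) = 6 + (W - 2) = 6 + (-2 + W) = 4 + W)
L = -1573/786 (L = -2 + 1/(3*(-279 + (4 + 13))) = -2 + 1/(3*(-279 + 17)) = -2 + (⅓)/(-262) = -2 + (⅓)*(-1/262) = -2 - 1/786 = -1573/786 ≈ -2.0013)
V(M) = -108 - 6*M + 6*M² (V(M) = 6*(M² + (-18 - M)) = 6*(-18 + M² - M) = -108 - 6*M + 6*M²)
-V(L) = -(-108 - 6*(-1573/786) + 6*(-1573/786)²) = -(-108 + 1573/131 + 6*(2474329/617796)) = -(-108 + 1573/131 + 2474329/102966) = -1*(-7409621/102966) = 7409621/102966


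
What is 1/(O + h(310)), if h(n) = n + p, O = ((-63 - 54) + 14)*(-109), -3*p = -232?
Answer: 3/34843 ≈ 8.6101e-5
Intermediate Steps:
p = 232/3 (p = -⅓*(-232) = 232/3 ≈ 77.333)
O = 11227 (O = (-117 + 14)*(-109) = -103*(-109) = 11227)
h(n) = 232/3 + n (h(n) = n + 232/3 = 232/3 + n)
1/(O + h(310)) = 1/(11227 + (232/3 + 310)) = 1/(11227 + 1162/3) = 1/(34843/3) = 3/34843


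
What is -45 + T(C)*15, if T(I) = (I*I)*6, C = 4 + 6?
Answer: 8955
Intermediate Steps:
C = 10
T(I) = 6*I² (T(I) = I²*6 = 6*I²)
-45 + T(C)*15 = -45 + (6*10²)*15 = -45 + (6*100)*15 = -45 + 600*15 = -45 + 9000 = 8955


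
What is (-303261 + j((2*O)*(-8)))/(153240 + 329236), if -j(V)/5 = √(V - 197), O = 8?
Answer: -303261/482476 - 25*I*√13/482476 ≈ -0.62855 - 0.00018683*I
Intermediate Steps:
j(V) = -5*√(-197 + V) (j(V) = -5*√(V - 197) = -5*√(-197 + V))
(-303261 + j((2*O)*(-8)))/(153240 + 329236) = (-303261 - 5*√(-197 + (2*8)*(-8)))/(153240 + 329236) = (-303261 - 5*√(-197 + 16*(-8)))/482476 = (-303261 - 5*√(-197 - 128))*(1/482476) = (-303261 - 25*I*√13)*(1/482476) = -303261/482476 - 25*I*√13/482476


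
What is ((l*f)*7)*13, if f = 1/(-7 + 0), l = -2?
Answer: 26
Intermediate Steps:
f = -⅐ (f = 1/(-7) = -⅐ ≈ -0.14286)
((l*f)*7)*13 = (-2*(-⅐)*7)*13 = ((2/7)*7)*13 = 2*13 = 26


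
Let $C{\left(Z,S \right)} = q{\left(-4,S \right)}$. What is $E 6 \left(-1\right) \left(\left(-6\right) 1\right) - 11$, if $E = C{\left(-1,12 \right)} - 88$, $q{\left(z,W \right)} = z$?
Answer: $-3323$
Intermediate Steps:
$C{\left(Z,S \right)} = -4$
$E = -92$ ($E = -4 - 88 = -92$)
$E 6 \left(-1\right) \left(\left(-6\right) 1\right) - 11 = - 92 \cdot 6 \left(-1\right) \left(\left(-6\right) 1\right) - 11 = - 92 \left(\left(-6\right) \left(-6\right)\right) - 11 = \left(-92\right) 36 - 11 = -3312 - 11 = -3323$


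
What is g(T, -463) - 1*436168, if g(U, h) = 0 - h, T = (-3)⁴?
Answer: -435705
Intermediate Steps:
T = 81
g(U, h) = -h
g(T, -463) - 1*436168 = -1*(-463) - 1*436168 = 463 - 436168 = -435705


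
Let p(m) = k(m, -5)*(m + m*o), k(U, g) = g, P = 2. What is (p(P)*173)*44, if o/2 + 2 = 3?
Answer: -228360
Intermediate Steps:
o = 2 (o = -4 + 2*3 = -4 + 6 = 2)
p(m) = -15*m (p(m) = -5*(m + m*2) = -5*(m + 2*m) = -15*m)
(p(P)*173)*44 = (-15*2*173)*44 = -30*173*44 = -5190*44 = -228360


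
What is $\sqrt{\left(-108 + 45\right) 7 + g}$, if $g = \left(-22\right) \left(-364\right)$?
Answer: $\sqrt{7567} \approx 86.989$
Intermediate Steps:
$g = 8008$
$\sqrt{\left(-108 + 45\right) 7 + g} = \sqrt{\left(-108 + 45\right) 7 + 8008} = \sqrt{\left(-63\right) 7 + 8008} = \sqrt{-441 + 8008} = \sqrt{7567}$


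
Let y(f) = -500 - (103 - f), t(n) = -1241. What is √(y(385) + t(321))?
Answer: I*√1459 ≈ 38.197*I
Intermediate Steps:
y(f) = -603 + f (y(f) = -500 + (-103 + f) = -603 + f)
√(y(385) + t(321)) = √((-603 + 385) - 1241) = √(-218 - 1241) = √(-1459) = I*√1459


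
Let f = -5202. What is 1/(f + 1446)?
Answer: -1/3756 ≈ -0.00026624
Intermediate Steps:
1/(f + 1446) = 1/(-5202 + 1446) = 1/(-3756) = -1/3756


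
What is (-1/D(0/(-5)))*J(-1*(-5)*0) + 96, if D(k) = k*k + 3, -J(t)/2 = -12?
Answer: 88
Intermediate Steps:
J(t) = 24 (J(t) = -2*(-12) = 24)
D(k) = 3 + k**2 (D(k) = k**2 + 3 = 3 + k**2)
(-1/D(0/(-5)))*J(-1*(-5)*0) + 96 = -1/(3 + (0/(-5))**2)*24 + 96 = -1/(3 + (0*(-1/5))**2)*24 + 96 = -1/(3 + 0**2)*24 + 96 = -1/(3 + 0)*24 + 96 = -1/3*24 + 96 = -8 + 96 = 88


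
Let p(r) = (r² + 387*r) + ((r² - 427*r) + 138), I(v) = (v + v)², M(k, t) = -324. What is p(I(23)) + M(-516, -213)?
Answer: 8870086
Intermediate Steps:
I(v) = 4*v² (I(v) = (2*v)² = 4*v²)
p(r) = 138 - 40*r + 2*r² (p(r) = (r² + 387*r) + (138 + r² - 427*r) = 138 - 40*r + 2*r²)
p(I(23)) + M(-516, -213) = (138 - 160*23² + 2*(4*23²)²) - 324 = (138 - 160*529 + 2*(4*529)²) - 324 = (138 - 40*2116 + 2*2116²) - 324 = (138 - 84640 + 2*4477456) - 324 = (138 - 84640 + 8954912) - 324 = 8870410 - 324 = 8870086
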